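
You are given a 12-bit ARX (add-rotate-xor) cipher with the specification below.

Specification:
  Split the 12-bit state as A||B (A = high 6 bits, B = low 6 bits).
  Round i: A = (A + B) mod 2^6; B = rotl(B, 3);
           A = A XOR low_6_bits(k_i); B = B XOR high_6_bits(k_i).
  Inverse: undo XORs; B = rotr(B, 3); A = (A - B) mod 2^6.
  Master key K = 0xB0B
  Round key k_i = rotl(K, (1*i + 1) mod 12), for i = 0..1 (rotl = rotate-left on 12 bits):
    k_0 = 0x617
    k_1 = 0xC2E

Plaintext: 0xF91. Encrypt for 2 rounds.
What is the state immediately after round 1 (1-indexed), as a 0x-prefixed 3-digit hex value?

s_0 = plaintext = 0xF91
s_1 = Round(s_0, k_0) = 0x612
s_2 = Round(s_1, k_1) = 0x122

0x612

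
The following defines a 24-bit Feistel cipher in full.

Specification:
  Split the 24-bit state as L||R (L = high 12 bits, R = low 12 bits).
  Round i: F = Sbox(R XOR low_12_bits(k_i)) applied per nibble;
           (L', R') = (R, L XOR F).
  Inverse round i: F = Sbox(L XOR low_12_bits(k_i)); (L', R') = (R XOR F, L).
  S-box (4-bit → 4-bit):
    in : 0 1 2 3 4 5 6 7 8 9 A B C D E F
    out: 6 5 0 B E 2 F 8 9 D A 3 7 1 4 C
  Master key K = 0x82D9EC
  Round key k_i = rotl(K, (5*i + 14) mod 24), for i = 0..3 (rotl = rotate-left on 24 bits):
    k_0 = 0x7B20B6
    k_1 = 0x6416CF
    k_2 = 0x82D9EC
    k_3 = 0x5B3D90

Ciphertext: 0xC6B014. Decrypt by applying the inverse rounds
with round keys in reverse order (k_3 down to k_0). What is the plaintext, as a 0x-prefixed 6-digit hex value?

0x56548F

s_0 = ciphertext = 0xC6B014
s_1 = InvRound(s_0, k_3) = 0x5D7C6B
s_2 = InvRound(s_1, k_2) = 0xBD85D7
s_3 = InvRound(s_2, k_1) = 0x48FBD8
s_4 = InvRound(s_3, k_0) = 0x56548F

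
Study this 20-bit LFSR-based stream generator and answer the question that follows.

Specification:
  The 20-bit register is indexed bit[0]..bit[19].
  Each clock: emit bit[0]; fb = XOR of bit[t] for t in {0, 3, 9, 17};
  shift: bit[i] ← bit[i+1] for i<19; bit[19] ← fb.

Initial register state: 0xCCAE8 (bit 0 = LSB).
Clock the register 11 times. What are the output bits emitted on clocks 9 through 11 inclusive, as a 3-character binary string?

010

reg_0 = 0xCCAE8
clock 1: out=0, reg = 0x66574
clock 2: out=0, reg = 0xB32BA
clock 3: out=0, reg = 0xD995D
clock 4: out=1, reg = 0x6CCAE
clock 5: out=0, reg = 0x36657
clock 6: out=1, reg = 0x9B32B
clock 7: out=1, reg = 0xCD995
clock 8: out=1, reg = 0xE6CCA
clock 9: out=0, reg = 0x73665
clock 10: out=1, reg = 0xB9B32
clock 11: out=0, reg = 0x5CD99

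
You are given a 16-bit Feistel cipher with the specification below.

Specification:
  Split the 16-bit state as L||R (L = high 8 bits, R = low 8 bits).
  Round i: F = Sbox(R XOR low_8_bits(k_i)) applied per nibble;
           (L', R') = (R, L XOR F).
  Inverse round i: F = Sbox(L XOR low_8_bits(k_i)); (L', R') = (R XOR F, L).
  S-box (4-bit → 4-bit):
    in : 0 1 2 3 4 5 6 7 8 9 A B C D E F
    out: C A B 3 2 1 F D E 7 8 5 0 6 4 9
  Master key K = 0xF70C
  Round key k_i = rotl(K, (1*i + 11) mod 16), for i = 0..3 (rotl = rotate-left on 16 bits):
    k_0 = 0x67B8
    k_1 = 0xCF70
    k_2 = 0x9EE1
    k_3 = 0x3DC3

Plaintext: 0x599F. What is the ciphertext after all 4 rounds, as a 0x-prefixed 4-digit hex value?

0x24A0

s_0 = plaintext = 0x599F
s_1 = Round(s_0, k_0) = 0x9FE4
s_2 = Round(s_1, k_1) = 0xE4ED
s_3 = Round(s_2, k_2) = 0xED24
s_4 = Round(s_3, k_3) = 0x24A0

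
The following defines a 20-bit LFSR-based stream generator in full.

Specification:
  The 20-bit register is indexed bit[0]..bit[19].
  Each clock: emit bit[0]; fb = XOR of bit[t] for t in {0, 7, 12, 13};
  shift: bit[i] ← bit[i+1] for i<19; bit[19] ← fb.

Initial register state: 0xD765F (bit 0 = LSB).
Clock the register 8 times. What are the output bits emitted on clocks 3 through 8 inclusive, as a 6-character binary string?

reg_0 = 0xD765F
clock 1: out=1, reg = 0xEBB2F
clock 2: out=1, reg = 0xF5D97
clock 3: out=1, reg = 0xFAECB
clock 4: out=1, reg = 0xFD765
clock 5: out=1, reg = 0x7EBB2
clock 6: out=0, reg = 0x3F5D9
clock 7: out=1, reg = 0x1FAEC
clock 8: out=0, reg = 0x8FD76

111010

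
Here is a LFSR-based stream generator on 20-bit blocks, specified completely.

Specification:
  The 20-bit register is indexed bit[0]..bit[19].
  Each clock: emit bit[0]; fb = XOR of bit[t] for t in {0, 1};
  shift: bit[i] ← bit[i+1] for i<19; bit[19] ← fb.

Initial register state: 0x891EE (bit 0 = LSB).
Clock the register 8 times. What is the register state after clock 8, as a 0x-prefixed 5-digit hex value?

reg_0 = 0x891EE
clock 1: out=0, reg = 0xC48F7
clock 2: out=1, reg = 0x6247B
clock 3: out=1, reg = 0x3123D
clock 4: out=1, reg = 0x9891E
clock 5: out=0, reg = 0xCC48F
clock 6: out=1, reg = 0x66247
clock 7: out=1, reg = 0x33123
clock 8: out=1, reg = 0x19891

0x19891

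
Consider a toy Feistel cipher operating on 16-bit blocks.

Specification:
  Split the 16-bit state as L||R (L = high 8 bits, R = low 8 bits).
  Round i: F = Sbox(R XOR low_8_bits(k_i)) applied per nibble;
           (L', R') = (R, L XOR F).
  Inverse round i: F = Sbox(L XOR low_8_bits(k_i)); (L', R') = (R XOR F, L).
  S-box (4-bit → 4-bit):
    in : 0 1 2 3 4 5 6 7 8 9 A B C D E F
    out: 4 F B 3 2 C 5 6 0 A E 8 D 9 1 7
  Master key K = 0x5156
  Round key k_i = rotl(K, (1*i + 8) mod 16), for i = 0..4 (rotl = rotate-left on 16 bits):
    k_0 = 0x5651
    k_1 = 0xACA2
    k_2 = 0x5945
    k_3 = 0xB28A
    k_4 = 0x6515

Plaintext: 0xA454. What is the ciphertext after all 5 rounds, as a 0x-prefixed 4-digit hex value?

s_0 = plaintext = 0xA454
s_1 = Round(s_0, k_0) = 0x54E8
s_2 = Round(s_1, k_1) = 0xE87A
s_3 = Round(s_2, k_2) = 0x7ADF
s_4 = Round(s_3, k_3) = 0xDFB6
s_5 = Round(s_4, k_4) = 0xB63C

0xB63C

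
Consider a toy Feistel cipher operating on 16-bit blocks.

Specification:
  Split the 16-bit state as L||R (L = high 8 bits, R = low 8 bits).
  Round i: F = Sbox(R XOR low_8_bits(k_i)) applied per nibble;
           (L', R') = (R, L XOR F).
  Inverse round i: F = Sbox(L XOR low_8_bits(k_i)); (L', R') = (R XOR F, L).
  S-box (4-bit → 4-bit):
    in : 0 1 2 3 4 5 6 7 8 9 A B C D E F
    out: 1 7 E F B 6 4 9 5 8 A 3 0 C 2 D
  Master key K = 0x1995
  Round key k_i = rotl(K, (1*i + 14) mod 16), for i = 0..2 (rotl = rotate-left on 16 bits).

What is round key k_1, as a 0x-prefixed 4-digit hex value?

0x8CCA

K = 0x1995
k_0 = rotl(K, (1*0+14) mod 16) = rotl(K, 14) = 0x4665
k_1 = rotl(K, (1*1+14) mod 16) = rotl(K, 15) = 0x8CCA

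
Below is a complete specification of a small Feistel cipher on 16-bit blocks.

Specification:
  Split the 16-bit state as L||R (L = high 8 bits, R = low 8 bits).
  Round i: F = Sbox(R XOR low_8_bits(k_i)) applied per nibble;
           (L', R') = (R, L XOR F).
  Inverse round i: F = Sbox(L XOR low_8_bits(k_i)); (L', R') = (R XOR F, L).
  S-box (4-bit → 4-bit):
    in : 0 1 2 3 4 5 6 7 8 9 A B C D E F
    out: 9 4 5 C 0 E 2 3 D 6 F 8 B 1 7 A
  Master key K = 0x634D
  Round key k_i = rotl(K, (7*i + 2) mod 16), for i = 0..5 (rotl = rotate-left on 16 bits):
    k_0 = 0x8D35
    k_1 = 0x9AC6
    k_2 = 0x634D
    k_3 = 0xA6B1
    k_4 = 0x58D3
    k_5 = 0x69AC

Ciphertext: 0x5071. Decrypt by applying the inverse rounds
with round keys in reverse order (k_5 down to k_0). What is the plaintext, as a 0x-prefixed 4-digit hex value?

0x0840

s_0 = ciphertext = 0x5071
s_1 = InvRound(s_0, k_5) = 0xDA50
s_2 = InvRound(s_1, k_4) = 0xC6DA
s_3 = InvRound(s_2, k_3) = 0xE9C6
s_4 = InvRound(s_3, k_2) = 0x36E9
s_5 = InvRound(s_4, k_1) = 0x4036
s_6 = InvRound(s_5, k_0) = 0x0840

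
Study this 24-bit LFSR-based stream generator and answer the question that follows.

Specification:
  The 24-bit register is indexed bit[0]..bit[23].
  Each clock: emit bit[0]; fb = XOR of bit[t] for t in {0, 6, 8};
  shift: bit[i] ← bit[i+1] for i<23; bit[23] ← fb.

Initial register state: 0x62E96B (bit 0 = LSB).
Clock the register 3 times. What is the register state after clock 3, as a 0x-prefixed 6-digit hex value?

reg_0 = 0x62E96B
clock 1: out=1, reg = 0xB174B5
clock 2: out=1, reg = 0xD8BA5A
clock 3: out=0, reg = 0xEC5D2D

0xEC5D2D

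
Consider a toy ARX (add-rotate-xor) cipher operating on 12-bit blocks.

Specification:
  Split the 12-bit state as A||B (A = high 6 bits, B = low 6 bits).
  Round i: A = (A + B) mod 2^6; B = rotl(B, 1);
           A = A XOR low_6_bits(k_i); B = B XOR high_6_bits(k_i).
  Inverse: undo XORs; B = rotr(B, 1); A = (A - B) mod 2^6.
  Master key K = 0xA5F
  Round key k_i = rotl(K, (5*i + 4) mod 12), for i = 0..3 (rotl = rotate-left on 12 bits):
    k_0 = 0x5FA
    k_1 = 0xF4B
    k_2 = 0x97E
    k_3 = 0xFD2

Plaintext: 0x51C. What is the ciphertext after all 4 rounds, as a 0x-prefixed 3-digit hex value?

s_0 = plaintext = 0x51C
s_1 = Round(s_0, k_0) = 0x2AF
s_2 = Round(s_1, k_1) = 0xCA2
s_3 = Round(s_2, k_2) = 0xAA0
s_4 = Round(s_3, k_3) = 0x63E

0x63E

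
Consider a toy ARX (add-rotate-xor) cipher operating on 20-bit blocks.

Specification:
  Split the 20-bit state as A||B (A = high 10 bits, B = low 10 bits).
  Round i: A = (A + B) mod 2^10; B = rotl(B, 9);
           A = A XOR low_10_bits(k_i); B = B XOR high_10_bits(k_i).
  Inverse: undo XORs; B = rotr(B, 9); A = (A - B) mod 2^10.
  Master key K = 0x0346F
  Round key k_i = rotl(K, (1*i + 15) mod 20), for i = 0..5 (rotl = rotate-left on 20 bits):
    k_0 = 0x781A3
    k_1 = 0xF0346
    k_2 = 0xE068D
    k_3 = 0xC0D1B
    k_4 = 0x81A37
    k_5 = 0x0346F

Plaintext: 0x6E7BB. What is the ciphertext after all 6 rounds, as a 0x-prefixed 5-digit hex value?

s_0 = plaintext = 0x6E7BB
s_1 = Round(s_0, k_0) = 0x35E3D
s_2 = Round(s_1, k_1) = 0x148DE
s_3 = Round(s_2, k_2) = 0xEF7EE
s_4 = Round(s_3, k_3) = 0xAC2F4
s_5 = Round(s_4, k_4) = 0xE4F7C
s_6 = Round(s_5, k_5) = 0xD81B3

0xD81B3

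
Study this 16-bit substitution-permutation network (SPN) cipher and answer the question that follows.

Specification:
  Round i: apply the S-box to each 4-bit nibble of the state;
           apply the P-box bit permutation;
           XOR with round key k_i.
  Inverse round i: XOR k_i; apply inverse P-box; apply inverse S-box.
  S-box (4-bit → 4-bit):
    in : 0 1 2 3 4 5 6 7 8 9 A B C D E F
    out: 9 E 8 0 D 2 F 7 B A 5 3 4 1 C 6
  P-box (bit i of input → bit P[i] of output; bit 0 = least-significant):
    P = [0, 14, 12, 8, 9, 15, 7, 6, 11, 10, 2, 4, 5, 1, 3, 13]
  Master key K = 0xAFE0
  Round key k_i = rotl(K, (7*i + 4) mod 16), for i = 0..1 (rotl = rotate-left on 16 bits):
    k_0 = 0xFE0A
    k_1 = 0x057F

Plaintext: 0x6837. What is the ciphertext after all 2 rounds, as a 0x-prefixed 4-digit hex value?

s_0 = plaintext = 0x6837
s_1 = Round(s_0, k_0) = 0x8231
s_2 = Round(s_1, k_1) = 0x744D

0x744D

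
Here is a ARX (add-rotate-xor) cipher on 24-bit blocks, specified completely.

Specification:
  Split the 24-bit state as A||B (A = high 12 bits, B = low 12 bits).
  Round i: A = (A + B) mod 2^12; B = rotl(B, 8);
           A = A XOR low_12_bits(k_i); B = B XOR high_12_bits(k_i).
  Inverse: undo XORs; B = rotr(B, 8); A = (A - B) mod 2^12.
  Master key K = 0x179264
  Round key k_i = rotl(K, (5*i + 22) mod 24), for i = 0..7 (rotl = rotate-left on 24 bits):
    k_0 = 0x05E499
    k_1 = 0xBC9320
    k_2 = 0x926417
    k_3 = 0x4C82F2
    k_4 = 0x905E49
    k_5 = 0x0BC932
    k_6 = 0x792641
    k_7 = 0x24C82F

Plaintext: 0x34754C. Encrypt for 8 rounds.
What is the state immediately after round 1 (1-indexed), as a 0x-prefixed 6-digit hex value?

0xC0AC0A

s_0 = plaintext = 0x34754C
s_1 = Round(s_0, k_0) = 0xC0AC0A
s_2 = Round(s_1, k_1) = 0xB34109
s_3 = Round(s_2, k_2) = 0x82A036
s_4 = Round(s_3, k_3) = 0xA922CB
s_5 = Round(s_4, k_4) = 0x314229
s_6 = Round(s_5, k_5) = 0xC0F99E
s_7 = Round(s_6, k_6) = 0x3EC90B
s_8 = Round(s_7, k_7) = 0x4D89DC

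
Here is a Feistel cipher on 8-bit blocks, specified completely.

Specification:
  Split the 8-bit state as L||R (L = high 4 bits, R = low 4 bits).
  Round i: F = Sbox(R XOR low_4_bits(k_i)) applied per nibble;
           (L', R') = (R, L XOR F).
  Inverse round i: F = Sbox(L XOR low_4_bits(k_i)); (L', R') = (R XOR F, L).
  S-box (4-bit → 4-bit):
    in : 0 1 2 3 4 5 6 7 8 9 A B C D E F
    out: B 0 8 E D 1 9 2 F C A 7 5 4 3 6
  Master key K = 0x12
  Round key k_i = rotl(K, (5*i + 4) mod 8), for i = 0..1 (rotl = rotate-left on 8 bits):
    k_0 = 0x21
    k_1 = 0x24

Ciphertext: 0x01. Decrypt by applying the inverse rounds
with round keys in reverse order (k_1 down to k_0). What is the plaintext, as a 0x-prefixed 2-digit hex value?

s_0 = ciphertext = 0x01
s_1 = InvRound(s_0, k_1) = 0xC0
s_2 = InvRound(s_1, k_0) = 0x4C

0x4C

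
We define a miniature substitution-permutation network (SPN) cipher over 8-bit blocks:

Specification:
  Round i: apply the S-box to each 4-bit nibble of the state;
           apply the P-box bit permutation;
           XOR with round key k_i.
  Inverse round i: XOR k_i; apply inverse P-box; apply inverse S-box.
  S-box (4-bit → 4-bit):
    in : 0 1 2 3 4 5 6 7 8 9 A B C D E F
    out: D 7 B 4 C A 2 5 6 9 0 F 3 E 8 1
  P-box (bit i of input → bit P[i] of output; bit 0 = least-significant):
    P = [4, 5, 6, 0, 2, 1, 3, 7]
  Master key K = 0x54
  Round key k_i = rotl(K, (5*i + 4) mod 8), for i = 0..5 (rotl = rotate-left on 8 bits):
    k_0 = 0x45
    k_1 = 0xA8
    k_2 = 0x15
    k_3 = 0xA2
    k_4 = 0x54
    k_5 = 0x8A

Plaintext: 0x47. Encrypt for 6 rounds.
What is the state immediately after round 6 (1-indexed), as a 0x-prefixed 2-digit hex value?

s_0 = plaintext = 0x47
s_1 = Round(s_0, k_0) = 0x9D
s_2 = Round(s_1, k_1) = 0x4D
s_3 = Round(s_2, k_2) = 0xFC
s_4 = Round(s_3, k_3) = 0x96
s_5 = Round(s_4, k_4) = 0xF0
s_6 = Round(s_5, k_5) = 0xDF

0xDF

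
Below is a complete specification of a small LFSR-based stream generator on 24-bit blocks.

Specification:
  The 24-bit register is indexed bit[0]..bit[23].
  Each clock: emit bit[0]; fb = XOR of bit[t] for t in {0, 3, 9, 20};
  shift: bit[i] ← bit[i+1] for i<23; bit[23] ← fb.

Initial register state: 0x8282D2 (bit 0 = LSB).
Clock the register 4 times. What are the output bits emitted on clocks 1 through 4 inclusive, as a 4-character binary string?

reg_0 = 0x8282D2
clock 1: out=0, reg = 0xC14169
clock 2: out=1, reg = 0x60A0B4
clock 3: out=0, reg = 0x30505A
clock 4: out=0, reg = 0x18282D

0100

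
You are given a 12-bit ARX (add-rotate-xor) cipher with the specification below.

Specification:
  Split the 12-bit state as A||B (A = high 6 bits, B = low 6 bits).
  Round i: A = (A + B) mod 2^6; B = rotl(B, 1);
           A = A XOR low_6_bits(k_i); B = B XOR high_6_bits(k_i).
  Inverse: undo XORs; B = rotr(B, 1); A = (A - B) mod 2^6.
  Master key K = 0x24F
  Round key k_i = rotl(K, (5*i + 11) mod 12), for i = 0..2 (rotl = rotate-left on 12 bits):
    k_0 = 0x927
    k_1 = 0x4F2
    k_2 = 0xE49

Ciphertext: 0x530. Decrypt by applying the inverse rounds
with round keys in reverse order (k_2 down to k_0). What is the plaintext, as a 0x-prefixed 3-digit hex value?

0x22F

s_0 = ciphertext = 0x530
s_1 = InvRound(s_0, k_2) = 0xE64
s_2 = InvRound(s_1, k_1) = 0x43B
s_3 = InvRound(s_2, k_0) = 0x22F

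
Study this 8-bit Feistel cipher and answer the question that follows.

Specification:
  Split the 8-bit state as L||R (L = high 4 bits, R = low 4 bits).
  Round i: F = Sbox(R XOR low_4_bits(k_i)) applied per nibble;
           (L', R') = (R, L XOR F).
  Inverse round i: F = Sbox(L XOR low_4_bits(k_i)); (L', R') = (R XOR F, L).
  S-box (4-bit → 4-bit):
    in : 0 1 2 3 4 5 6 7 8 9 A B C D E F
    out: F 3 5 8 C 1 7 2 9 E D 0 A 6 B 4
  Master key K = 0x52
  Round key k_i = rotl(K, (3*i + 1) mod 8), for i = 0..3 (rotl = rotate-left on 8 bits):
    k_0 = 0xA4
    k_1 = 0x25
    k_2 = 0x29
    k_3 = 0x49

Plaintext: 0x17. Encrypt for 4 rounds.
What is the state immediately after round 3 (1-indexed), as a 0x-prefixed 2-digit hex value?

0xD5

s_0 = plaintext = 0x17
s_1 = Round(s_0, k_0) = 0x79
s_2 = Round(s_1, k_1) = 0x9D
s_3 = Round(s_2, k_2) = 0xD5
s_4 = Round(s_3, k_3) = 0x57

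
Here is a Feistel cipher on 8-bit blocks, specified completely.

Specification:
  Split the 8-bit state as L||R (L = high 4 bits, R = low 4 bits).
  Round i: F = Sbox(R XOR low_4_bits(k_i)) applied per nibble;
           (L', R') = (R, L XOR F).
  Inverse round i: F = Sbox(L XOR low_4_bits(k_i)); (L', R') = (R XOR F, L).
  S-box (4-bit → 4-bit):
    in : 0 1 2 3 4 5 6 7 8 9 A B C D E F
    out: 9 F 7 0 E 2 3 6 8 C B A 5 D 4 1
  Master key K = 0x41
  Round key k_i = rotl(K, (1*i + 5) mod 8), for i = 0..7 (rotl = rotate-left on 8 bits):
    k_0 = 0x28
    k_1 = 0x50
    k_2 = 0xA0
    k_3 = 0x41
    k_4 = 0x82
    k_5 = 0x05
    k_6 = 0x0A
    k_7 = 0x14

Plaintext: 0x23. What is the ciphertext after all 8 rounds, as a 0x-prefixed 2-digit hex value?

0x48

s_0 = plaintext = 0x23
s_1 = Round(s_0, k_0) = 0x38
s_2 = Round(s_1, k_1) = 0x8B
s_3 = Round(s_2, k_2) = 0xB2
s_4 = Round(s_3, k_3) = 0x2B
s_5 = Round(s_4, k_4) = 0xBE
s_6 = Round(s_5, k_5) = 0xE1
s_7 = Round(s_6, k_6) = 0x14
s_8 = Round(s_7, k_7) = 0x48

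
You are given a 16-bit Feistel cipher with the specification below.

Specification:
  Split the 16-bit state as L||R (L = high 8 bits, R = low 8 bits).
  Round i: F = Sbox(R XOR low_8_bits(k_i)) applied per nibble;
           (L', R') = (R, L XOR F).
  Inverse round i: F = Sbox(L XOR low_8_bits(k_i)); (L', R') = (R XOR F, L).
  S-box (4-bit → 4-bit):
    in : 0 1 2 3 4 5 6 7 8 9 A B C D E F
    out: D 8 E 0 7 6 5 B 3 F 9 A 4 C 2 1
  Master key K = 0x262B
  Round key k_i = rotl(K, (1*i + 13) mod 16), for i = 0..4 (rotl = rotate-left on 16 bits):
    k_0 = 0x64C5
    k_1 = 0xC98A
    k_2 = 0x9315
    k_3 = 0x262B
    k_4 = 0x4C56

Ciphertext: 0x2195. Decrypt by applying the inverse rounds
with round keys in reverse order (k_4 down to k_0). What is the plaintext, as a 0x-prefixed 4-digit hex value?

s_0 = ciphertext = 0x2195
s_1 = InvRound(s_0, k_4) = 0x2E21
s_2 = InvRound(s_1, k_3) = 0xF72E
s_3 = InvRound(s_2, k_2) = 0x00F7
s_4 = InvRound(s_3, k_1) = 0xCE00
s_5 = InvRound(s_4, k_0) = 0xDACE

0xDACE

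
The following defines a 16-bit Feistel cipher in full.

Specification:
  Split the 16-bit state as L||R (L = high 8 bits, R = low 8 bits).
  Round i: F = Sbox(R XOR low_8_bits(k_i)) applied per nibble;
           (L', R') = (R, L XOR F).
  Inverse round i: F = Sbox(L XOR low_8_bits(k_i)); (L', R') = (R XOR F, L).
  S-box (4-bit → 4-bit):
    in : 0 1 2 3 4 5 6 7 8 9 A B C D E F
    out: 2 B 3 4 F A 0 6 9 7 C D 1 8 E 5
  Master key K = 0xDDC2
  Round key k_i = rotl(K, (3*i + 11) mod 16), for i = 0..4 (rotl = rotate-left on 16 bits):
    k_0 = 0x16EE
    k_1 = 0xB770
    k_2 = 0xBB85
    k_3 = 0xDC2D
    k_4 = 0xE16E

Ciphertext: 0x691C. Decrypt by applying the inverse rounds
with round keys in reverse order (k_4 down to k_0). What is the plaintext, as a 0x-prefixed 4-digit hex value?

s_0 = ciphertext = 0x691C
s_1 = InvRound(s_0, k_4) = 0x3A69
s_2 = InvRound(s_1, k_3) = 0xDF3A
s_3 = InvRound(s_2, k_2) = 0x96DF
s_4 = InvRound(s_3, k_1) = 0x3F96
s_5 = InvRound(s_4, k_0) = 0x1D3F

0x1D3F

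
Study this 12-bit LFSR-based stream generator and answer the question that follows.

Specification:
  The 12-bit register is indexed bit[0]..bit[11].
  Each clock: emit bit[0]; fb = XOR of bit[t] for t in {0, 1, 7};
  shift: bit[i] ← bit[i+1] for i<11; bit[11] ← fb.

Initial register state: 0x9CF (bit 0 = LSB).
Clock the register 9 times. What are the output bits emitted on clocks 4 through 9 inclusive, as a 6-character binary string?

100111

reg_0 = 0x9CF
clock 1: out=1, reg = 0xCE7
clock 2: out=1, reg = 0xE73
clock 3: out=1, reg = 0x739
clock 4: out=1, reg = 0xB9C
clock 5: out=0, reg = 0xDCE
clock 6: out=0, reg = 0x6E7
clock 7: out=1, reg = 0xB73
clock 8: out=1, reg = 0x5B9
clock 9: out=1, reg = 0x2DC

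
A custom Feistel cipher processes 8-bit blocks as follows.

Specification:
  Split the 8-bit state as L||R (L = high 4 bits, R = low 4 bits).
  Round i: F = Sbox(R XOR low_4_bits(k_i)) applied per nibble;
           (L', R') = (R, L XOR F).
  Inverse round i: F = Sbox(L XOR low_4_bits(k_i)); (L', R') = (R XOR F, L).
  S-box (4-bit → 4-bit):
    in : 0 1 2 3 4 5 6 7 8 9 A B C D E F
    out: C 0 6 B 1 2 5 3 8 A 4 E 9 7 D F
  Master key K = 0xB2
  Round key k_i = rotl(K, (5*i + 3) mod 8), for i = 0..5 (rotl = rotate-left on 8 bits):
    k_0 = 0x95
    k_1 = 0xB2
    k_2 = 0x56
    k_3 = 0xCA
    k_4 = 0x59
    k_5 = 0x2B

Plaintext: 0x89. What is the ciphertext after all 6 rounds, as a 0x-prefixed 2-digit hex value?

0xF7

s_0 = plaintext = 0x89
s_1 = Round(s_0, k_0) = 0x91
s_2 = Round(s_1, k_1) = 0x12
s_3 = Round(s_2, k_2) = 0x20
s_4 = Round(s_3, k_3) = 0x06
s_5 = Round(s_4, k_4) = 0x6F
s_6 = Round(s_5, k_5) = 0xF7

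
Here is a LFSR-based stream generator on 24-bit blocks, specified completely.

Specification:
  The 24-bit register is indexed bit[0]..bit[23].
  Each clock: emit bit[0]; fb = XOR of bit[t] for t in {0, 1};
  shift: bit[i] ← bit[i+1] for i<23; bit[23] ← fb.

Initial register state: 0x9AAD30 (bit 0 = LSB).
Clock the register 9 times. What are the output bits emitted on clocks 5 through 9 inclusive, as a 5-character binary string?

reg_0 = 0x9AAD30
clock 1: out=0, reg = 0x4D5698
clock 2: out=0, reg = 0x26AB4C
clock 3: out=0, reg = 0x1355A6
clock 4: out=0, reg = 0x89AAD3
clock 5: out=1, reg = 0x44D569
clock 6: out=1, reg = 0xA26AB4
clock 7: out=0, reg = 0x51355A
clock 8: out=0, reg = 0xA89AAD
clock 9: out=1, reg = 0xD44D56

11001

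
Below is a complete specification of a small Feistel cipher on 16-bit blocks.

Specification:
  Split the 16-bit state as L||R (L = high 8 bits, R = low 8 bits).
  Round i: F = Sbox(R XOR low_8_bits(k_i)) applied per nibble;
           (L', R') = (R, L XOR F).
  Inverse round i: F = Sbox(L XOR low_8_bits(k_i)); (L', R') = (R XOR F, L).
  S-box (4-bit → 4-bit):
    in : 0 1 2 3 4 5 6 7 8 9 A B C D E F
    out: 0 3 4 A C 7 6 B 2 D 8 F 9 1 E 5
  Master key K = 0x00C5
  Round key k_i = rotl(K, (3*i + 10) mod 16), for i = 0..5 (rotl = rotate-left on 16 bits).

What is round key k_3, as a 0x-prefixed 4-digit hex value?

0x0628

K = 0x00C5
k_0 = rotl(K, (3*0+10) mod 16) = rotl(K, 10) = 0x1403
k_1 = rotl(K, (3*1+10) mod 16) = rotl(K, 13) = 0xA018
k_2 = rotl(K, (3*2+10) mod 16) = rotl(K, 0) = 0x00C5
k_3 = rotl(K, (3*3+10) mod 16) = rotl(K, 3) = 0x0628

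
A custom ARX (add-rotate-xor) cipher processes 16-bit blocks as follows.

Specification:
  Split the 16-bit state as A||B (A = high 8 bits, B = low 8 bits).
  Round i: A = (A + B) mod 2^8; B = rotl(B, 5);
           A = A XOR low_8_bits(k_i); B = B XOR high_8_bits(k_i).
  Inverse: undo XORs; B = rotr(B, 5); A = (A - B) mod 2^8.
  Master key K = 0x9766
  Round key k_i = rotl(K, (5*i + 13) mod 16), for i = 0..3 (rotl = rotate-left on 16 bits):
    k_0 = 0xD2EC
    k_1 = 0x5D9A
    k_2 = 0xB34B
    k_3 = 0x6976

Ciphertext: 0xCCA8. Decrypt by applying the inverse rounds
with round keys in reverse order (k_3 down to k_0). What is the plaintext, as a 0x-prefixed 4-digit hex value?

0x7DBA

s_0 = ciphertext = 0xCCA8
s_1 = InvRound(s_0, k_3) = 0xAC0E
s_2 = InvRound(s_1, k_2) = 0xFAED
s_3 = InvRound(s_2, k_1) = 0xDB85
s_4 = InvRound(s_3, k_0) = 0x7DBA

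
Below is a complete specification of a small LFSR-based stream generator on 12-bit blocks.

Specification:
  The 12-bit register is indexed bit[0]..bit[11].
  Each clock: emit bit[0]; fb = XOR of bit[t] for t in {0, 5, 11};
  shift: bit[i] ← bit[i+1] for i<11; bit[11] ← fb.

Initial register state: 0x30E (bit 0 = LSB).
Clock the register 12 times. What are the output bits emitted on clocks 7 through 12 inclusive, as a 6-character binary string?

001100

reg_0 = 0x30E
clock 1: out=0, reg = 0x187
clock 2: out=1, reg = 0x8C3
clock 3: out=1, reg = 0x461
clock 4: out=1, reg = 0x230
clock 5: out=0, reg = 0x918
clock 6: out=0, reg = 0xC8C
clock 7: out=0, reg = 0xE46
clock 8: out=0, reg = 0xF23
clock 9: out=1, reg = 0xF91
clock 10: out=1, reg = 0x7C8
clock 11: out=0, reg = 0x3E4
clock 12: out=0, reg = 0x9F2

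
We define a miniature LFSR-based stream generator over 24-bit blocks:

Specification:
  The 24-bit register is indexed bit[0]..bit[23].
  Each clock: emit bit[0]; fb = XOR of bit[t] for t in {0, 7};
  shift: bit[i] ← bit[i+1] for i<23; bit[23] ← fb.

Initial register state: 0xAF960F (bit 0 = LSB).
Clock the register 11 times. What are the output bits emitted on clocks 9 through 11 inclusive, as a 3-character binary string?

011

reg_0 = 0xAF960F
clock 1: out=1, reg = 0xD7CB07
clock 2: out=1, reg = 0xEBE583
clock 3: out=1, reg = 0x75F2C1
clock 4: out=1, reg = 0x3AF960
clock 5: out=0, reg = 0x1D7CB0
clock 6: out=0, reg = 0x8EBE58
clock 7: out=0, reg = 0x475F2C
clock 8: out=0, reg = 0x23AF96
clock 9: out=0, reg = 0x91D7CB
clock 10: out=1, reg = 0x48EBE5
clock 11: out=1, reg = 0x2475F2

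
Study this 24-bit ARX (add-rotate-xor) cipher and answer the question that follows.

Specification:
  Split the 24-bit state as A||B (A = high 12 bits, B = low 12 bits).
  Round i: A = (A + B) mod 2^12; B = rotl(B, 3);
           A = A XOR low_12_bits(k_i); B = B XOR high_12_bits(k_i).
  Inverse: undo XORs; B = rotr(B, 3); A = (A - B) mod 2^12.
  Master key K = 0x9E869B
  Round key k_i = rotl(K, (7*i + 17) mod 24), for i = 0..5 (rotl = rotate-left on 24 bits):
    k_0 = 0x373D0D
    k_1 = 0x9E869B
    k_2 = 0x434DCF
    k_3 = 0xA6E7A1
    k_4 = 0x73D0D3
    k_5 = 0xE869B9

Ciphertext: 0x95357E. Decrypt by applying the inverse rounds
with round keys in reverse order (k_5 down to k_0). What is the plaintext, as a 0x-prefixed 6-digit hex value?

0x09134D

s_0 = ciphertext = 0x95357E
s_1 = InvRound(s_0, k_5) = 0xF6B17F
s_2 = InvRound(s_1, k_4) = 0xAF04C8
s_3 = InvRound(s_2, k_3) = 0xF7DDD4
s_4 = InvRound(s_3, k_2) = 0x17613C
s_5 = InvRound(s_4, k_1) = 0xED391A
s_6 = InvRound(s_5, k_0) = 0x09134D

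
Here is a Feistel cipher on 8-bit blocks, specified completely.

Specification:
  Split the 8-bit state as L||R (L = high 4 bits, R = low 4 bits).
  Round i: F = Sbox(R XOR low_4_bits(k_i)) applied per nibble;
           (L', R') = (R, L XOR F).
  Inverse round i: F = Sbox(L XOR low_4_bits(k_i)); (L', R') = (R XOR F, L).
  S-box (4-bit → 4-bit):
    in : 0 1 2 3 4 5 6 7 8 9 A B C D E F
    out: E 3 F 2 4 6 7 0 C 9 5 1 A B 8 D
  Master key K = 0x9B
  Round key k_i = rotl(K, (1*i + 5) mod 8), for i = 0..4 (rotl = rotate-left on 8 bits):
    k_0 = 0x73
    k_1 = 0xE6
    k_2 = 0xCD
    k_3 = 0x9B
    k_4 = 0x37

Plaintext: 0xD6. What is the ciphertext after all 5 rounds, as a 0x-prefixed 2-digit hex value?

0x5A

s_0 = plaintext = 0xD6
s_1 = Round(s_0, k_0) = 0x6B
s_2 = Round(s_1, k_1) = 0xBD
s_3 = Round(s_2, k_2) = 0xD5
s_4 = Round(s_3, k_3) = 0x55
s_5 = Round(s_4, k_4) = 0x5A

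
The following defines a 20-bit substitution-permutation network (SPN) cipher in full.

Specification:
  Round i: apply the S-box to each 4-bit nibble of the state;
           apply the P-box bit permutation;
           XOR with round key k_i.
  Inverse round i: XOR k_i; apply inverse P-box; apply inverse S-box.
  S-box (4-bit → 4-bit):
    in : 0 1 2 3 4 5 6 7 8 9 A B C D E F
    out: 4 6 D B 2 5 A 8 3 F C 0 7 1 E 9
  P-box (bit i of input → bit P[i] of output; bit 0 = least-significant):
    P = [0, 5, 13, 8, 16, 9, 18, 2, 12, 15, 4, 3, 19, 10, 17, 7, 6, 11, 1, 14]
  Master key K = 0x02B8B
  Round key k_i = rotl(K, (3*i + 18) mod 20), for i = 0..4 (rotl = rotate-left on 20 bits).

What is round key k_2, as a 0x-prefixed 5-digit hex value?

K = 0x02B8B
k_0 = rotl(K, (3*0+18) mod 20) = rotl(K, 18) = 0xC0AE2
k_1 = rotl(K, (3*1+18) mod 20) = rotl(K, 1) = 0x05716
k_2 = rotl(K, (3*2+18) mod 20) = rotl(K, 4) = 0x2B8B0

0x2B8B0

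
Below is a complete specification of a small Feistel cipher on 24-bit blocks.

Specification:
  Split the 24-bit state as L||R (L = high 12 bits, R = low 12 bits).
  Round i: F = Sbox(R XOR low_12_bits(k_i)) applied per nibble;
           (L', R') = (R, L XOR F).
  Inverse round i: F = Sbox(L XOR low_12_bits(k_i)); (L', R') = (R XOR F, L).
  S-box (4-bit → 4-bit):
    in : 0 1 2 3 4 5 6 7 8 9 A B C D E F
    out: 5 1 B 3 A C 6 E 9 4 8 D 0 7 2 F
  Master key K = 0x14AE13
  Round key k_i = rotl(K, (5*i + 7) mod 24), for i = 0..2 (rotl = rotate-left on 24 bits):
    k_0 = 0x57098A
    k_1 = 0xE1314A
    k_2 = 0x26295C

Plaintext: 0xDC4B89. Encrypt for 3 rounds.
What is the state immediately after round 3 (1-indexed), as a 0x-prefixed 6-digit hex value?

s_0 = plaintext = 0xDC4B89
s_1 = Round(s_0, k_0) = 0xB89697
s_2 = Round(s_1, k_1) = 0x6975FE
s_3 = Round(s_2, k_2) = 0x5FE61C

0x5FE61C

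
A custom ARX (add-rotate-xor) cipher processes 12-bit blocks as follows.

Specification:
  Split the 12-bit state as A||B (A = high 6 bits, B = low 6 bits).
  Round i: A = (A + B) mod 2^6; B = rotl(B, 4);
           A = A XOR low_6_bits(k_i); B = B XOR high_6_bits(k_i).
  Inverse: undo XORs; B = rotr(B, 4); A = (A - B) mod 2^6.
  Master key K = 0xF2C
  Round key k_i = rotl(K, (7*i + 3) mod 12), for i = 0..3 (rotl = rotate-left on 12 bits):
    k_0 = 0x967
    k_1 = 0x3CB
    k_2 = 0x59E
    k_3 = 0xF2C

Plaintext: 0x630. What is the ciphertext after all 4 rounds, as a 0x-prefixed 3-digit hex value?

0x54C

s_0 = plaintext = 0x630
s_1 = Round(s_0, k_0) = 0xBE9
s_2 = Round(s_1, k_1) = 0x4D5
s_3 = Round(s_2, k_2) = 0xD83
s_4 = Round(s_3, k_3) = 0x54C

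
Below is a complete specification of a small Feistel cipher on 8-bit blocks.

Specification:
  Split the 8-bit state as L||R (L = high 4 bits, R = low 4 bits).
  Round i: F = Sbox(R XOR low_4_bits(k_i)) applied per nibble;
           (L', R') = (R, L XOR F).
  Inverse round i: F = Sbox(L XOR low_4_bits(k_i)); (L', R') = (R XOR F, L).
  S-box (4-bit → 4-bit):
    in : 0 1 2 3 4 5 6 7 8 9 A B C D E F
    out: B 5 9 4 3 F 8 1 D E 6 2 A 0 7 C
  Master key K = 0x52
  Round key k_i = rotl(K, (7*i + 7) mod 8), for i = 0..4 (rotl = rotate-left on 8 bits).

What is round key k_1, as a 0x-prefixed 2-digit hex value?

K = 0x52
k_0 = rotl(K, (7*0+7) mod 8) = rotl(K, 7) = 0x29
k_1 = rotl(K, (7*1+7) mod 8) = rotl(K, 6) = 0x94

0x94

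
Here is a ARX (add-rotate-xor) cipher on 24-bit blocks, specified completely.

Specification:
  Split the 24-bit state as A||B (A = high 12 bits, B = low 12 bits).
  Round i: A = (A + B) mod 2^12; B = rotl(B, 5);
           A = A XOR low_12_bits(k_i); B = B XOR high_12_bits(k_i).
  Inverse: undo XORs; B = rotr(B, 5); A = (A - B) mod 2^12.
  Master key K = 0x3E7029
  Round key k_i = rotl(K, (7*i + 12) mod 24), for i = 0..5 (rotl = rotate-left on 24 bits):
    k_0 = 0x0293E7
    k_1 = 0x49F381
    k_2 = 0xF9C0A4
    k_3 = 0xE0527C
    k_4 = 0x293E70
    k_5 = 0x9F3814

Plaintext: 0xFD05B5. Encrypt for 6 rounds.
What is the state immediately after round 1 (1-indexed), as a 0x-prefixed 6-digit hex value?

s_0 = plaintext = 0xFD05B5
s_1 = Round(s_0, k_0) = 0x662682
s_2 = Round(s_1, k_1) = 0xF654D2
s_3 = Round(s_2, k_2) = 0x4935D5
s_4 = Round(s_3, k_3) = 0x8144AE
s_5 = Round(s_4, k_4) = 0x2B275A
s_6 = Round(s_5, k_5) = 0x2182BD

0x662682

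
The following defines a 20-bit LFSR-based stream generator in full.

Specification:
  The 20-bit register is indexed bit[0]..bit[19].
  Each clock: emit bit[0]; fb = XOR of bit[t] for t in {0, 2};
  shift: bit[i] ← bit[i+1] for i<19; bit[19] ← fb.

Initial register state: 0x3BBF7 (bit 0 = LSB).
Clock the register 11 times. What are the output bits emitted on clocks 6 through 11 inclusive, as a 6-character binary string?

reg_0 = 0x3BBF7
clock 1: out=1, reg = 0x1DDFB
clock 2: out=1, reg = 0x8EEFD
clock 3: out=1, reg = 0x4777E
clock 4: out=0, reg = 0xA3BBF
clock 5: out=1, reg = 0x51DDF
clock 6: out=1, reg = 0x28EEF
clock 7: out=1, reg = 0x14777
clock 8: out=1, reg = 0x0A3BB
clock 9: out=1, reg = 0x851DD
clock 10: out=1, reg = 0x428EE
clock 11: out=0, reg = 0xA1477

111110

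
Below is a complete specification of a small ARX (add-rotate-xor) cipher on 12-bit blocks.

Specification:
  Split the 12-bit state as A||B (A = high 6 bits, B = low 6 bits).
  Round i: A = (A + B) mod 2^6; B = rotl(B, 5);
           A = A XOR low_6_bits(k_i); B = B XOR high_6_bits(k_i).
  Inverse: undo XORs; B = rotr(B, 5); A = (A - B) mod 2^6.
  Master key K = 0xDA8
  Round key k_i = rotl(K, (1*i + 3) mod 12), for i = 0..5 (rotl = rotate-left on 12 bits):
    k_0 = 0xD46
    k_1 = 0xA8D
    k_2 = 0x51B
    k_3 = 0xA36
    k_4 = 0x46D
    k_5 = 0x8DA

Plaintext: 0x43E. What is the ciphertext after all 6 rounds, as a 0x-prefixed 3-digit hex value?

s_0 = plaintext = 0x43E
s_1 = Round(s_0, k_0) = 0x22A
s_2 = Round(s_1, k_1) = 0xFFF
s_3 = Round(s_2, k_2) = 0x96B
s_4 = Round(s_3, k_3) = 0x99D
s_5 = Round(s_4, k_4) = 0xBBF
s_6 = Round(s_5, k_5) = 0xDDC

0xDDC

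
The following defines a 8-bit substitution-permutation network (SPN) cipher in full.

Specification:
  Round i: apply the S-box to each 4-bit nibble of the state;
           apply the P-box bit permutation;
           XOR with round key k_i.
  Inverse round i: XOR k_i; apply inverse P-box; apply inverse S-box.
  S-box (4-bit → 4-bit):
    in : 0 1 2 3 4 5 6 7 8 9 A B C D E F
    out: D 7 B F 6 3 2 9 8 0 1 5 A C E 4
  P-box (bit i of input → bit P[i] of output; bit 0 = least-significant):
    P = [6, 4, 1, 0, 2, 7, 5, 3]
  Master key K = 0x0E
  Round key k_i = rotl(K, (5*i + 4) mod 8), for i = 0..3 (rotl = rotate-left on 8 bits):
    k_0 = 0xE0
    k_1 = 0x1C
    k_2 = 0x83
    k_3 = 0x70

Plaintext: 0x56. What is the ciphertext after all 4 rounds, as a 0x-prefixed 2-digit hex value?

0x43

s_0 = plaintext = 0x56
s_1 = Round(s_0, k_0) = 0x74
s_2 = Round(s_1, k_1) = 0x02
s_3 = Round(s_2, k_2) = 0xFE
s_4 = Round(s_3, k_3) = 0x43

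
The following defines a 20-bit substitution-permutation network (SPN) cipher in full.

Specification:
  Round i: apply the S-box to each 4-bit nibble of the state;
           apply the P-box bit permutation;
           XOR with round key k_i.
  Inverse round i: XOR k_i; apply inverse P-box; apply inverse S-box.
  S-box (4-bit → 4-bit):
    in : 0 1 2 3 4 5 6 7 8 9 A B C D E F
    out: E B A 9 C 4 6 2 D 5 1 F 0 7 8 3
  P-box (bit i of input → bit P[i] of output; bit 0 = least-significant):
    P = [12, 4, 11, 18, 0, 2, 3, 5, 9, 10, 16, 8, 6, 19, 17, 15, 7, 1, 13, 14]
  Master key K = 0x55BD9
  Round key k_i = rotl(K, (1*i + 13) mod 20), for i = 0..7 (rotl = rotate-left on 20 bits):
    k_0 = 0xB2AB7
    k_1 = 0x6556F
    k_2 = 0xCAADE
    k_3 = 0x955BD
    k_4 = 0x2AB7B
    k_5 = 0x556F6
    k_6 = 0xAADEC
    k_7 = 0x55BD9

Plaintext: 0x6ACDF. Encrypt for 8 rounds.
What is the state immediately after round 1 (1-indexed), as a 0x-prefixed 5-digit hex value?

0xB1AE8

s_0 = plaintext = 0x6ACDF
s_1 = Round(s_0, k_0) = 0xB1AE8
s_2 = Round(s_1, k_1) = 0xAAF8D
s_3 = Round(s_2, k_2) = 0xCB427
s_4 = Round(s_3, k_3) = 0x2D4C9
s_5 = Round(s_4, k_4) = 0x9F239
s_6 = Round(s_5, k_5) = 0xD6B17
s_7 = Round(s_6, k_6) = 0x18A5B
s_8 = Round(s_7, k_7) = 0x38103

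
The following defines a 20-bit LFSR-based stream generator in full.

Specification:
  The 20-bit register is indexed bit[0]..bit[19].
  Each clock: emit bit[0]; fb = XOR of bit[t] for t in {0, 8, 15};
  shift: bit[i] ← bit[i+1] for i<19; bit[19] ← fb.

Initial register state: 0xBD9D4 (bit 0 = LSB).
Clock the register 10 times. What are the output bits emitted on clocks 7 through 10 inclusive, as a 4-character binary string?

reg_0 = 0xBD9D4
clock 1: out=0, reg = 0x5ECEA
clock 2: out=0, reg = 0xAF675
clock 3: out=1, reg = 0x57B3A
clock 4: out=0, reg = 0xABD9D
clock 5: out=1, reg = 0xD5ECE
clock 6: out=0, reg = 0x6AF67
clock 7: out=1, reg = 0xB57B3
clock 8: out=1, reg = 0x5ABD9
clock 9: out=1, reg = 0xAD5EC
clock 10: out=0, reg = 0x56AF6

1110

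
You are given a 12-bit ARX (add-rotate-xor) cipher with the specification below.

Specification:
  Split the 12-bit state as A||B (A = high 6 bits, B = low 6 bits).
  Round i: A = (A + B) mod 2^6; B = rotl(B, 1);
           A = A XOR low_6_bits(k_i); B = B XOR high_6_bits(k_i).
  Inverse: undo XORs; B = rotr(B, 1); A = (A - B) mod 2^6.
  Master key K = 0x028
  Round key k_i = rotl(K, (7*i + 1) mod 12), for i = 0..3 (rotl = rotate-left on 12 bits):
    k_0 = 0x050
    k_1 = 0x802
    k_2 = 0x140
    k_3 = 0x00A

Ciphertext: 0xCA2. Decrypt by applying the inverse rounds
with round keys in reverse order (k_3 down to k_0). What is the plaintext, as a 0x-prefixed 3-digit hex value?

0x40A

s_0 = ciphertext = 0xCA2
s_1 = InvRound(s_0, k_3) = 0x9D1
s_2 = InvRound(s_1, k_2) = 0x74A
s_3 = InvRound(s_2, k_1) = 0x295
s_4 = InvRound(s_3, k_0) = 0x40A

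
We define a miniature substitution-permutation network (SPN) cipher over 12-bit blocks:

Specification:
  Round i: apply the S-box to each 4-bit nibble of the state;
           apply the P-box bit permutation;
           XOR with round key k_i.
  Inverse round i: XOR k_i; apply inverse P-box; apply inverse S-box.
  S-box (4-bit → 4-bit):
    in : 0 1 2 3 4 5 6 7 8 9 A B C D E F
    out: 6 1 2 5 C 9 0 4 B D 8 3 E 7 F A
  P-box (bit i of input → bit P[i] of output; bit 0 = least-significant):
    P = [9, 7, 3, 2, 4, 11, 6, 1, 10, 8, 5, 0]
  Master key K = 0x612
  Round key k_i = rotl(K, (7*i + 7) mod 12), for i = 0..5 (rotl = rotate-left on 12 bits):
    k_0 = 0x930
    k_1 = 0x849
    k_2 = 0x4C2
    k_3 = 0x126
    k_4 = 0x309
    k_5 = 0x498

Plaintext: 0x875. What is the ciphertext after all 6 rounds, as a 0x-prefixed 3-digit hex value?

s_0 = plaintext = 0x875
s_1 = Round(s_0, k_0) = 0xE75
s_2 = Round(s_1, k_1) = 0xF2C
s_3 = Round(s_2, k_2) = 0xD4F
s_4 = Round(s_3, k_3) = 0x4C0
s_5 = Round(s_4, k_4) = 0xBE2
s_6 = Round(s_5, k_5) = 0x94A

0x94A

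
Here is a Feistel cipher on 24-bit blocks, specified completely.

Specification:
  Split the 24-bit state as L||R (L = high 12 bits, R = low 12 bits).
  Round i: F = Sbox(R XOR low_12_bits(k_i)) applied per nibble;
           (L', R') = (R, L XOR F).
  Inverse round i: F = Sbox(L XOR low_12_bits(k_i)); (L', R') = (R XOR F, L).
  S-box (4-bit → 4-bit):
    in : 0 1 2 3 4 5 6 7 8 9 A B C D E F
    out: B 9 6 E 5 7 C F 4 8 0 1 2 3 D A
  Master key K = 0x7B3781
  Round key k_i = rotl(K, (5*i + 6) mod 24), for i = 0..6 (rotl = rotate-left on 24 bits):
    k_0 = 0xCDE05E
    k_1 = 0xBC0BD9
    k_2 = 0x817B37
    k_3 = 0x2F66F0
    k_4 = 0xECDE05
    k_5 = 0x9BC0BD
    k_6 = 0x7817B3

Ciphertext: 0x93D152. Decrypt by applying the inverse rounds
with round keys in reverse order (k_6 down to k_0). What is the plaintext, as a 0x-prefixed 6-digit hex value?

0x20456C

s_0 = ciphertext = 0x93D152
s_1 = InvRound(s_0, k_6) = 0xC1F93D
s_2 = InvRound(s_1, k_5) = 0xB3BC1F
s_3 = InvRound(s_2, k_4) = 0xBF2B3B
s_4 = InvRound(s_3, k_3) = 0x88DBF2
s_5 = InvRound(s_4, k_2) = 0x5E288D
s_6 = InvRound(s_5, k_1) = 0x56C5E2
s_7 = InvRound(s_6, k_0) = 0x20456C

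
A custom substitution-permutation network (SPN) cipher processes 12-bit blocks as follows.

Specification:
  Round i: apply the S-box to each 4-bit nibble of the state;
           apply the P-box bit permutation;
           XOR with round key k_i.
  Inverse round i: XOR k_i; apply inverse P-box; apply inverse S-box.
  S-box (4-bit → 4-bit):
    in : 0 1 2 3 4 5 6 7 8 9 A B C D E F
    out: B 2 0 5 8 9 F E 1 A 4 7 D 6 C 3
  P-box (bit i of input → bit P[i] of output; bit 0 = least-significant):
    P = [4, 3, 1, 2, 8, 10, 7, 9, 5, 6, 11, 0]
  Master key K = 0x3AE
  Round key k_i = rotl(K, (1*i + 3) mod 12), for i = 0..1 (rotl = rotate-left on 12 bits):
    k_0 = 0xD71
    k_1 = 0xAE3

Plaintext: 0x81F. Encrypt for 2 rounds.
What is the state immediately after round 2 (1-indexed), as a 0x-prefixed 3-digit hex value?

s_0 = plaintext = 0x81F
s_1 = Round(s_0, k_0) = 0x949
s_2 = Round(s_1, k_1) = 0x8AE

0x8AE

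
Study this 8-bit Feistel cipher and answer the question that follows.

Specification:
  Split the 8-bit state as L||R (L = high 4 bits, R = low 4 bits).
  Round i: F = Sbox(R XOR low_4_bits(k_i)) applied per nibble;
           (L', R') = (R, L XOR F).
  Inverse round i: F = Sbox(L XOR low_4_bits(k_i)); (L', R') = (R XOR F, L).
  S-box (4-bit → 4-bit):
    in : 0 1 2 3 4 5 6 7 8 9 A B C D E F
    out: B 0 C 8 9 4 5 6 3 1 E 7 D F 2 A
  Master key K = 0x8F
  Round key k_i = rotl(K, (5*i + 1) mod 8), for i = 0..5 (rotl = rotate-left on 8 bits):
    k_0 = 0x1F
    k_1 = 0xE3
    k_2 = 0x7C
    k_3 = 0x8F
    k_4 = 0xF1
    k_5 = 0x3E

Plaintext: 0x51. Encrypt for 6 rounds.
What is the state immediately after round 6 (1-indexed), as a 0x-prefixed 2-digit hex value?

0xF8

s_0 = plaintext = 0x51
s_1 = Round(s_0, k_0) = 0x17
s_2 = Round(s_1, k_1) = 0x78
s_3 = Round(s_2, k_2) = 0x8E
s_4 = Round(s_3, k_3) = 0xE8
s_5 = Round(s_4, k_4) = 0x8F
s_6 = Round(s_5, k_5) = 0xF8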